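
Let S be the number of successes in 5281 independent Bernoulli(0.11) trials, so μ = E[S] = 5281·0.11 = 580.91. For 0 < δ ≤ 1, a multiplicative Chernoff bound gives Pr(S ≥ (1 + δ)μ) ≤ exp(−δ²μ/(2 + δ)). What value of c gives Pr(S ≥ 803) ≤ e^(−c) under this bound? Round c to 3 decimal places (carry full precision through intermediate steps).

35.641

Write 803 = (1 + δ)μ, so δ = 803/580.91 − 1 = 0.382314…
Then the exponent is δ²μ/(2 + δ) = (803 − μ)² / (μ·(2 + δ)) = 35.641023.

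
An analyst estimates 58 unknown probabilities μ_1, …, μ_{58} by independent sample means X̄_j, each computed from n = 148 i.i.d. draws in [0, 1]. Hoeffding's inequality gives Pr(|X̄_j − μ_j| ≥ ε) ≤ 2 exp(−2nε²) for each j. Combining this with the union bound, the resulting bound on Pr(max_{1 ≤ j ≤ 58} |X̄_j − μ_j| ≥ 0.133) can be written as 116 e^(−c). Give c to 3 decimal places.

Union bound over the 58 events: Pr(max_{1 ≤ j ≤ 58} |X̄_j − μ_j| ≥ 0.133) ≤ 58·2·exp(−2nε²) = 116 exp(−2·148·0.133²).
So c = 2·148·0.133² = 5.2359.

5.236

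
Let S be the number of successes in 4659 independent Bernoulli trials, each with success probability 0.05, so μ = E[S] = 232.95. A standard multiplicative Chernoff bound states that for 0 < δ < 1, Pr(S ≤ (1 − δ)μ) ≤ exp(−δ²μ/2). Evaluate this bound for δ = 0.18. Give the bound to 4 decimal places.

0.0230

Exponent = δ²μ/2 = 0.18²·232.95/2 = 3.7738.
Bound = exp(−3.7738) = 0.02296.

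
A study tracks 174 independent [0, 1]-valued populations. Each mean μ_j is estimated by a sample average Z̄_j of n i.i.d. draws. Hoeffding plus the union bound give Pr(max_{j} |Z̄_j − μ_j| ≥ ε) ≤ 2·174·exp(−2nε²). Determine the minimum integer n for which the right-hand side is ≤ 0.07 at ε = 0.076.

Need 2·174·exp(−2nε²) ≤ 0.07, i.e. exp(−2nε²) ≤ 0.07/348.
So 2nε² ≥ ln(348/0.07) = 8.511463.
Hence n ≥ 8.511463/(2·0.076²) = 736.796.
The smallest integer n is 737.

737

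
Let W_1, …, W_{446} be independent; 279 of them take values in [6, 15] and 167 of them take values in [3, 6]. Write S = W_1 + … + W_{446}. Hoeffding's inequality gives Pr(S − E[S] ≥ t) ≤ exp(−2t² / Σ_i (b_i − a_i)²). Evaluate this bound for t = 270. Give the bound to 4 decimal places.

0.0024

Σ(b_i − a_i)² = 279·9² + 167·3² = 24102.
Exponent = 2·270² / 24102 = 6.04929.
Bound = exp(−6.04929) = 0.00236.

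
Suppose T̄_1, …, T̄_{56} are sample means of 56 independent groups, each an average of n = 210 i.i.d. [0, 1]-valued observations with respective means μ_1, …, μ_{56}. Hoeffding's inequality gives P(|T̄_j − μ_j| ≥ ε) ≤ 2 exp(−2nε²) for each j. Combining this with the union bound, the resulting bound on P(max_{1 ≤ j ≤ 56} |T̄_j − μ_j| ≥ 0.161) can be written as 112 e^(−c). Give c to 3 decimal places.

Union bound over the 56 events: P(max_{1 ≤ j ≤ 56} |T̄_j − μ_j| ≥ 0.161) ≤ 56·2·exp(−2nε²) = 112 exp(−2·210·0.161²).
So c = 2·210·0.161² = 10.8868.

10.887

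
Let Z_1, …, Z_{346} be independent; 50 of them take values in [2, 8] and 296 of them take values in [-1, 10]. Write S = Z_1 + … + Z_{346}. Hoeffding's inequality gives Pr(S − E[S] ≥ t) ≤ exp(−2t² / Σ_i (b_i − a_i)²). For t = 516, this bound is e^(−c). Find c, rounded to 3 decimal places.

14.157

Σ(b_i − a_i)² = 50·6² + 296·11² = 37616.
c = 2t² / 37616 = 2·516² / 37616 = 14.1565.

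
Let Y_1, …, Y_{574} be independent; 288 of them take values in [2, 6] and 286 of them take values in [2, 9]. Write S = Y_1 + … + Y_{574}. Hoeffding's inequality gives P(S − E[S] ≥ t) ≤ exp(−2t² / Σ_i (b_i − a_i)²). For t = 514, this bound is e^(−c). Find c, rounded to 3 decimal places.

Σ(b_i − a_i)² = 288·4² + 286·7² = 18622.
c = 2t² / 18622 = 2·514² / 18622 = 28.3746.

28.375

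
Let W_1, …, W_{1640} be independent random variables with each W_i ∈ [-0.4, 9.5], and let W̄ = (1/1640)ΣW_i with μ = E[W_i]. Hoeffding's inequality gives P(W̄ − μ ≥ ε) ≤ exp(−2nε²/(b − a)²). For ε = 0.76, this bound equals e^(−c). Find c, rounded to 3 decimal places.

c = 2nε²/(b − a)² = 2·1640·0.76² / 9.9² = 19.3299.

19.330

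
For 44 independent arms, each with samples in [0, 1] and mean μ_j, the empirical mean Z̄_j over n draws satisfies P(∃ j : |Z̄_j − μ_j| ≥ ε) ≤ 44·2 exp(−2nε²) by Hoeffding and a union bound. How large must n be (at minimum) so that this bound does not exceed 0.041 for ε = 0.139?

Need 2·44·exp(−2nε²) ≤ 0.041, i.e. exp(−2nε²) ≤ 0.041/88.
So 2nε² ≥ ln(88/0.041) = 7.671520.
Hence n ≥ 7.671520/(2·0.139²) = 198.528.
The smallest integer n is 199.

199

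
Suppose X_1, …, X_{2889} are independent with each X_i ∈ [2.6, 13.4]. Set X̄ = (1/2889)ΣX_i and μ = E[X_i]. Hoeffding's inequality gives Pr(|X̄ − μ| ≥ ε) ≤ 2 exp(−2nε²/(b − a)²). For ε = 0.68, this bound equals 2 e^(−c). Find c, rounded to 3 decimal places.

c = 2nε²/(b − a)² = 2·2889·0.68² / 10.8² = 22.9059.

22.906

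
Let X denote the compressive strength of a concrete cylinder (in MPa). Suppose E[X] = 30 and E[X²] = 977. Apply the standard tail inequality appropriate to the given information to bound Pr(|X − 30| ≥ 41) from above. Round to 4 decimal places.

The first two moments determine the variance, so Chebyshev's inequality is the sharpest standard bound available.
Var(X) = E[X²] − (E[X])² = 977 − 900 = 77.
Chebyshev's inequality: Pr(|X − μ| ≥ t) ≤ Var(X)/t² = 77/1681 = 0.0458.

0.0458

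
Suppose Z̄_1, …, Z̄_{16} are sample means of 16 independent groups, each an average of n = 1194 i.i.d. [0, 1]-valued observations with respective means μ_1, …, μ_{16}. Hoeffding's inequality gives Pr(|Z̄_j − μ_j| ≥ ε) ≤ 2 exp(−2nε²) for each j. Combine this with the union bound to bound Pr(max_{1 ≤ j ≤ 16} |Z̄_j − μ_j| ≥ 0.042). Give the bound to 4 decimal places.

0.4739

Per-experiment Hoeffding bound: 2·exp(−2·1194·0.042²) = 2·exp(−4.21243) = 0.029621.
Union bound over 16 events: 16·0.029621 = 0.47393.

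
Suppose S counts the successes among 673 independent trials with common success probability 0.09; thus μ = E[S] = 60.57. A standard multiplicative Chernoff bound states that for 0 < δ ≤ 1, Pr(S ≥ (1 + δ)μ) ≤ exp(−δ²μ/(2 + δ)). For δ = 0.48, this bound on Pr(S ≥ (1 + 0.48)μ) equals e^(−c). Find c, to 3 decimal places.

5.627

c = δ²μ/(2 + δ) = 0.48²·60.57/(2 + 0.48) = 5.6271.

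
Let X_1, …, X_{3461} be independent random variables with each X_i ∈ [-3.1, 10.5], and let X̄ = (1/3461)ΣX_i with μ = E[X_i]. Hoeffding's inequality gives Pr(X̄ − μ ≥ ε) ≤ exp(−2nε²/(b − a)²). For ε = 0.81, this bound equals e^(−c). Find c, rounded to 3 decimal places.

c = 2nε²/(b − a)² = 2·3461·0.81² / 13.6² = 24.5541.

24.554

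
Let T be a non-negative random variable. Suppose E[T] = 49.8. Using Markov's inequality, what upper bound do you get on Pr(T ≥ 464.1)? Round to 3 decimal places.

0.107

Markov's inequality: for a non-negative random variable, Pr(T ≥ a) ≤ E[T]/a.
Here E[T] = 49.8 and a = 464.1, so the bound is 49.8/464.1 = 0.1073.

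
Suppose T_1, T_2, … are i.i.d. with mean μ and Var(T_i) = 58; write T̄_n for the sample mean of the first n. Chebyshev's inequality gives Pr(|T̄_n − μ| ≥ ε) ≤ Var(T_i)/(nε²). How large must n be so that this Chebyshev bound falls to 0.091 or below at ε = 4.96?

26

Require 58/(n·4.96²) ≤ 0.091, i.e. n ≥ 58/(0.091·4.96²) = 25.907.
The smallest integer n is 26.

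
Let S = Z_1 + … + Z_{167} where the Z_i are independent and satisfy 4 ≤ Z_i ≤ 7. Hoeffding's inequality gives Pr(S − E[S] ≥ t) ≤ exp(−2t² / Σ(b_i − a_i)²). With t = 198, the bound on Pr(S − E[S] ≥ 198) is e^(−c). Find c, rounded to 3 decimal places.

Σ(b_i − a_i)² = 167·(3)² = 1503.
c = 2t²/1503 = 2·198²/1503 = 52.1677.

52.168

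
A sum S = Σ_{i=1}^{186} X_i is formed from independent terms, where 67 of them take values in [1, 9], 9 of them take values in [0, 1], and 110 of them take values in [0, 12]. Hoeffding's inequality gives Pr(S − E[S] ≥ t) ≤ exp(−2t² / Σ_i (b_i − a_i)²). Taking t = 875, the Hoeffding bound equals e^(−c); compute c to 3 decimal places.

Σ(b_i − a_i)² = 67·8² + 9·1² + 110·12² = 20137.
c = 2t² / 20137 = 2·875² / 20137 = 76.0416.

76.042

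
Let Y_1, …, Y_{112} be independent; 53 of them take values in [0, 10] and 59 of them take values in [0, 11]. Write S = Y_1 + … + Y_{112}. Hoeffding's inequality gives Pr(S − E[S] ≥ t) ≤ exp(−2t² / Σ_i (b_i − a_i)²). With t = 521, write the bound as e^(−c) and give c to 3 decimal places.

43.644

Σ(b_i − a_i)² = 53·10² + 59·11² = 12439.
c = 2t² / 12439 = 2·521² / 12439 = 43.6435.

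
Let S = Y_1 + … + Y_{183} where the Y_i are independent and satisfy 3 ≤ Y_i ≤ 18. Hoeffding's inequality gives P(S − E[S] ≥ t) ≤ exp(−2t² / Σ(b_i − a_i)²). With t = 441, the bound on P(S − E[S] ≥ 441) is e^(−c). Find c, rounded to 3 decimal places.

9.447

Σ(b_i − a_i)² = 183·(15)² = 41175.
c = 2t²/41175 = 2·441²/41175 = 9.4466.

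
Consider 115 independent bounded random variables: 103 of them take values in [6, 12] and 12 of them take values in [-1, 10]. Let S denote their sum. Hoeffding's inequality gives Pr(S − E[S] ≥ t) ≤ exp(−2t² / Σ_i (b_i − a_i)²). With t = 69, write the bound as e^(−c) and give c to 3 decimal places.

Σ(b_i − a_i)² = 103·6² + 12·11² = 5160.
c = 2t² / 5160 = 2·69² / 5160 = 1.8453.

1.845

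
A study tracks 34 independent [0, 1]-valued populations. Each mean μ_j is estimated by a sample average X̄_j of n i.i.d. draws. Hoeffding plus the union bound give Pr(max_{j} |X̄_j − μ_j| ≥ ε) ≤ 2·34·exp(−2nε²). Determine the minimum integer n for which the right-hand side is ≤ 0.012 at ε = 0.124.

282

Need 2·34·exp(−2nε²) ≤ 0.012, i.e. exp(−2nε²) ≤ 0.012/68.
So 2nε² ≥ ln(68/0.012) = 8.642356.
Hence n ≥ 8.642356/(2·0.124²) = 281.034.
The smallest integer n is 282.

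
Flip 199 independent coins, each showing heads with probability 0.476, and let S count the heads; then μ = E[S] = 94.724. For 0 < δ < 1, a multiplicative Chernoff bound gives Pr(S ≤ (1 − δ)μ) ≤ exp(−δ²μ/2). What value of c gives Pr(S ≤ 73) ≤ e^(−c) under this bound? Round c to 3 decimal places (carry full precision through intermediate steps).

Write 73 = (1 − δ)μ, so δ = 1 − 73/94.724 = 0.22934…
Then the exponent is δ²μ/2 = (μ − 73)²/(2μ) = 2.491091.

2.491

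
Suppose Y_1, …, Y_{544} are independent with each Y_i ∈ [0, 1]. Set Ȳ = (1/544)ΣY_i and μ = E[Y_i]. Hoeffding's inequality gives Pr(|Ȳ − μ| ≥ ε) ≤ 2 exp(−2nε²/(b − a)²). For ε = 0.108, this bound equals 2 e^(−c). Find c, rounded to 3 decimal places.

12.690

c = 2nε²/(b − a)² = 2·544·0.108² / 1² = 12.6904.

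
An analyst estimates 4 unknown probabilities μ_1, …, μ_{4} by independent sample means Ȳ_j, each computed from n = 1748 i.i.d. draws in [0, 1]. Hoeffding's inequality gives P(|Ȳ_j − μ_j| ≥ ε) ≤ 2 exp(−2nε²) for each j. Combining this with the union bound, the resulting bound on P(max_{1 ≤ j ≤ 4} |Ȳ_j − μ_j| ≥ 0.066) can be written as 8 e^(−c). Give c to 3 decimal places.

Union bound over the 4 events: P(max_{1 ≤ j ≤ 4} |Ȳ_j − μ_j| ≥ 0.066) ≤ 4·2·exp(−2nε²) = 8 exp(−2·1748·0.066²).
So c = 2·1748·0.066² = 15.2286.

15.229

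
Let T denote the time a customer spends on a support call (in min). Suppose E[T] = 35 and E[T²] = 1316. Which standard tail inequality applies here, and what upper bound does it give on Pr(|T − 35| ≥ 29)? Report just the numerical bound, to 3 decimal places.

The first two moments determine the variance, so Chebyshev's inequality is the sharpest standard bound available.
Var(T) = E[T²] − (E[T])² = 1316 − 1225 = 91.
Chebyshev's inequality: Pr(|T − μ| ≥ t) ≤ Var(T)/t² = 91/841 = 0.1082.

0.108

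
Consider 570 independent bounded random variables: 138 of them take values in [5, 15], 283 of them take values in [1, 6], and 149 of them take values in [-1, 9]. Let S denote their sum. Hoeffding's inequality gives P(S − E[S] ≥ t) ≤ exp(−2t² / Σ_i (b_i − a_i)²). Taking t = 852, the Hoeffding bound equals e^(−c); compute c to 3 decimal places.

40.582

Σ(b_i − a_i)² = 138·10² + 283·5² + 149·10² = 35775.
c = 2t² / 35775 = 2·852² / 35775 = 40.5816.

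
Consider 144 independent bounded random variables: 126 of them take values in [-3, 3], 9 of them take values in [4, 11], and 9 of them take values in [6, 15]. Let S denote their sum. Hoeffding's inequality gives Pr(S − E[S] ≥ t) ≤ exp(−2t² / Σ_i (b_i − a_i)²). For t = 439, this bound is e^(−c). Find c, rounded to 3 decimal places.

67.550

Σ(b_i − a_i)² = 126·6² + 9·7² + 9·9² = 5706.
c = 2t² / 5706 = 2·439² / 5706 = 67.5503.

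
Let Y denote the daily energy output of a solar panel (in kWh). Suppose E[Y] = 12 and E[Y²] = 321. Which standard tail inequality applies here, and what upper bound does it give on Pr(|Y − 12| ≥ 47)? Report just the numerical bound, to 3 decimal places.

0.080

The first two moments determine the variance, so Chebyshev's inequality is the sharpest standard bound available.
Var(Y) = E[Y²] − (E[Y])² = 321 − 144 = 177.
Chebyshev's inequality: Pr(|Y − μ| ≥ t) ≤ Var(Y)/t² = 177/2209 = 0.0801.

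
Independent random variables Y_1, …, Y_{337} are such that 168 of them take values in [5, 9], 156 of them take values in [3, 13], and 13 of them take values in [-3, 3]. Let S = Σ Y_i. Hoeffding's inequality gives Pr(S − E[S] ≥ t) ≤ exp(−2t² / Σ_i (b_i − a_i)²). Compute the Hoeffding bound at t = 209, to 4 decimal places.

0.0095

Σ(b_i − a_i)² = 168·4² + 156·10² + 13·6² = 18756.
Exponent = 2·209² / 18756 = 4.65782.
Bound = exp(−4.65782) = 0.00949.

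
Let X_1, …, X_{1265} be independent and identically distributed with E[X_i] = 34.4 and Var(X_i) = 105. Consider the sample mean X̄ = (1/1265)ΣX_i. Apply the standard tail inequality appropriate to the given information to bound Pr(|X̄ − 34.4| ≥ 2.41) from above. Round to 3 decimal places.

With mean and variance of each term known, Chebyshev's inequality bounds the deviation of the sum (or sample mean).
Var(X̄) = Var(X_i)/n = 105/1265 = 0.083004.
Chebyshev: Pr(|X̄ − 34.4| ≥ 2.41) ≤ Var(X̄)/(2.41)² = 105/(1265·2.41²) = 0.0143.

0.014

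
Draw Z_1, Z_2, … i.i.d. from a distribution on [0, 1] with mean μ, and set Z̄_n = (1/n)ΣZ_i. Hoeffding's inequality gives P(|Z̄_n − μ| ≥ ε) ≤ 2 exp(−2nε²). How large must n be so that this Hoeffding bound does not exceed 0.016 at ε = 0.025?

Require 2·exp(−2nε²) ≤ 0.016, i.e. 2nε² ≥ ln(2/0.016) = 4.828314.
So n ≥ 4.828314 / (2·0.025²) = 3862.651.
The smallest integer n is 3863.

3863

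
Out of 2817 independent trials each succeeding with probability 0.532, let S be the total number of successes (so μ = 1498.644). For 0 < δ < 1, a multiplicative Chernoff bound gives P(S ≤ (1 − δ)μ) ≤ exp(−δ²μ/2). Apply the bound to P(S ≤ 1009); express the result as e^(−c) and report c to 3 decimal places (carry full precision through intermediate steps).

79.989

Write 1009 = (1 − δ)μ, so δ = 1 − 1009/1498.644 = 0.3267247…
Then the exponent is δ²μ/2 = (μ − 1009)²/(2μ) = 79.989393.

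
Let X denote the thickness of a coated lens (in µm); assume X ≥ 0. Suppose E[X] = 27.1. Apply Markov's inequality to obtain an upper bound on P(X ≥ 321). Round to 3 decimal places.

0.084

Markov's inequality: for a non-negative random variable, P(X ≥ a) ≤ E[X]/a.
Here E[X] = 27.1 and a = 321, so the bound is 27.1/321 = 0.0844.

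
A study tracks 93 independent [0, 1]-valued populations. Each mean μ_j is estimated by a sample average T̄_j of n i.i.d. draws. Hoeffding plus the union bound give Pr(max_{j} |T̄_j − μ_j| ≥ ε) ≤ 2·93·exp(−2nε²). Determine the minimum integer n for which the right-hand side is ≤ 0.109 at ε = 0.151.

164

Need 2·93·exp(−2nε²) ≤ 0.109, i.e. exp(−2nε²) ≤ 0.109/186.
So 2nε² ≥ ln(186/0.109) = 7.442154.
Hence n ≥ 7.442154/(2·0.151²) = 163.198.
The smallest integer n is 164.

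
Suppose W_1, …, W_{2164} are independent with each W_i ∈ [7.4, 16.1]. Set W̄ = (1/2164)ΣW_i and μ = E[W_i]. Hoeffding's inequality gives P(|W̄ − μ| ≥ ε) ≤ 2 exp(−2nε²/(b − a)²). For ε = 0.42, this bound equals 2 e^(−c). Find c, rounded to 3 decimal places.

c = 2nε²/(b − a)² = 2·2164·0.42² / 8.7² = 10.0867.

10.087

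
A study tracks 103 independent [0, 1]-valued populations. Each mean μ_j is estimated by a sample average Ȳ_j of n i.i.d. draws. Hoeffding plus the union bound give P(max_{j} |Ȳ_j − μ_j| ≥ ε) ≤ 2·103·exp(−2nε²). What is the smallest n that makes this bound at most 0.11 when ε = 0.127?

Need 2·103·exp(−2nε²) ≤ 0.11, i.e. exp(−2nε²) ≤ 0.11/206.
So 2nε² ≥ ln(206/0.11) = 7.535151.
Hence n ≥ 7.535151/(2·0.127²) = 233.590.
The smallest integer n is 234.

234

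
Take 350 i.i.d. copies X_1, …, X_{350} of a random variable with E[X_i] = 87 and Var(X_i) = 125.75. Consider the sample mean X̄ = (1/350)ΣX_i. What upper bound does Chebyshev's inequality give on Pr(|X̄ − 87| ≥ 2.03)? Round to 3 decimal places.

Var(X̄) = Var(X_i)/n = 125.75/350 = 0.35929.
Chebyshev: Pr(|X̄ − 87| ≥ 2.03) ≤ Var(X̄)/(2.03)² = 125.75/(350·2.03²) = 0.0872.

0.087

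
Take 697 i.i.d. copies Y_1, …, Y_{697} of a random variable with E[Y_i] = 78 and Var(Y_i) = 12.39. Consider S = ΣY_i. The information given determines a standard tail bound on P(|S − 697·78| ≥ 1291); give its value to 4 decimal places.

With mean and variance of each term known, Chebyshev's inequality bounds the deviation of the sum (or sample mean).
Var(S) = n·Var(Y_i) = 697·12.39 = 8635.83.
Chebyshev: P(|S − 697·78| ≥ 1291) ≤ Var(S)/1291² = 8635.83/1666681 = 0.0052.

0.0052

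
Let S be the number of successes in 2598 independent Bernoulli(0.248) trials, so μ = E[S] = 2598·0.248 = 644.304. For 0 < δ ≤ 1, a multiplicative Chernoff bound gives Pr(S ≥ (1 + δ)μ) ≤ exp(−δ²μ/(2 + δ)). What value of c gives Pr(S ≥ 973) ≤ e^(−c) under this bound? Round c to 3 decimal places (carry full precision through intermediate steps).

66.803

Write 973 = (1 + δ)μ, so δ = 973/644.304 − 1 = 0.5101567…
Then the exponent is δ²μ/(2 + δ) = (973 − μ)² / (μ·(2 + δ)) = 66.803186.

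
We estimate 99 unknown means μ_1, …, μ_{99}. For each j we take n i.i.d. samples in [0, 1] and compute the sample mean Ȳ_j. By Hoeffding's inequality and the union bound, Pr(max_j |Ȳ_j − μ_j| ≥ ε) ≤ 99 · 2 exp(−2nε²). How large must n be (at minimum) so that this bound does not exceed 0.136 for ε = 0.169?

128

Need 2·99·exp(−2nε²) ≤ 0.136, i.e. exp(−2nε²) ≤ 0.136/198.
So 2nε² ≥ ln(198/0.136) = 7.283367.
Hence n ≥ 7.283367/(2·0.169²) = 127.505.
The smallest integer n is 128.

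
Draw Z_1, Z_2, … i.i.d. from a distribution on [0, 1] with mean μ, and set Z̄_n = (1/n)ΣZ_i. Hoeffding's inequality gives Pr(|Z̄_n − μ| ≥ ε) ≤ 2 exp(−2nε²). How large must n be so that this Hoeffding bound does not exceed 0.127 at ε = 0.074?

252

Require 2·exp(−2nε²) ≤ 0.127, i.e. 2nε² ≥ ln(2/0.127) = 2.756715.
So n ≥ 2.756715 / (2·0.074²) = 251.709.
The smallest integer n is 252.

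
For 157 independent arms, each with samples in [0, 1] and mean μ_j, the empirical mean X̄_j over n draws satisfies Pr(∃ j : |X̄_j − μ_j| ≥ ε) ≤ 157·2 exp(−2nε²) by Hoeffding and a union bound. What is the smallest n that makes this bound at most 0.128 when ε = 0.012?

Need 2·157·exp(−2nε²) ≤ 0.128, i.e. exp(−2nε²) ≤ 0.128/314.
So 2nε² ≥ ln(314/0.128) = 7.805118.
Hence n ≥ 7.805118/(2·0.012²) = 27101.104.
The smallest integer n is 27102.

27102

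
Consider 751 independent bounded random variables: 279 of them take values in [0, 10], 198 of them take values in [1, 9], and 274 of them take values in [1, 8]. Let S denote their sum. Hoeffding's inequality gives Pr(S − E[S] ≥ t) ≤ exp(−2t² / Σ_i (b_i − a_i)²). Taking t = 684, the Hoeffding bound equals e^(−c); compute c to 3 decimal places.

17.329

Σ(b_i − a_i)² = 279·10² + 198·8² + 274·7² = 53998.
c = 2t² / 53998 = 2·684² / 53998 = 17.3286.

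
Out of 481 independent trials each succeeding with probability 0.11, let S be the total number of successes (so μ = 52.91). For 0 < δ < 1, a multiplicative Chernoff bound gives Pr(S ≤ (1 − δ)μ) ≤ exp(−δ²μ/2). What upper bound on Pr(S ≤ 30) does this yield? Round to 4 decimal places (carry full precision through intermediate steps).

0.0070

Write 30 = (1 − δ)μ, so δ = 1 − 30/52.91 = 0.4329994…
Then the exponent is δ²μ/2 = (μ − 30)²/(2μ) = 4.960009.
Bound = exp(−4.960009) = 0.00701.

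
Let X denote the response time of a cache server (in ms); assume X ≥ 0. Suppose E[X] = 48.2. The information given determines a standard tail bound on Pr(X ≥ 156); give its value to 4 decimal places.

Only the mean of a non-negative variable is known, so Markov's inequality is the applicable tail bound.
Markov's inequality: for a non-negative random variable, Pr(X ≥ a) ≤ E[X]/a.
Here E[X] = 48.2 and a = 156, so the bound is 48.2/156 = 0.3090.

0.3090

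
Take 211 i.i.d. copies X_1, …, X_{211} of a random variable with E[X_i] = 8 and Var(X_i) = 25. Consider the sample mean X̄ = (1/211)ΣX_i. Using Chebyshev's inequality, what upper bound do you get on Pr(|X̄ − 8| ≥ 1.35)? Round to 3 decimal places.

0.065

Var(X̄) = Var(X_i)/n = 25/211 = 0.11848.
Chebyshev: Pr(|X̄ − 8| ≥ 1.35) ≤ Var(X̄)/(1.35)² = 25/(211·1.35²) = 0.0650.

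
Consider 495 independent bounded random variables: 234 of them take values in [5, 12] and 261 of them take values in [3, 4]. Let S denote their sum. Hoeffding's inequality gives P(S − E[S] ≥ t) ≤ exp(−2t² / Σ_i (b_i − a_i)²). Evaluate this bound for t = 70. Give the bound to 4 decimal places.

0.4336

Σ(b_i − a_i)² = 234·7² + 261·1² = 11727.
Exponent = 2·70² / 11727 = 0.83568.
Bound = exp(−0.83568) = 0.43358.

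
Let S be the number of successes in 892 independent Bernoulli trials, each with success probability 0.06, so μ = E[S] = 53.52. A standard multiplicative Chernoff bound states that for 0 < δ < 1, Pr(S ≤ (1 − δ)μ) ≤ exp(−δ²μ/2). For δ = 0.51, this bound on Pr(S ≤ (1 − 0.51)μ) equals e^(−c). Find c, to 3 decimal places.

c = δ²μ/2 = 0.51²·53.52/2 = 6.9603.

6.960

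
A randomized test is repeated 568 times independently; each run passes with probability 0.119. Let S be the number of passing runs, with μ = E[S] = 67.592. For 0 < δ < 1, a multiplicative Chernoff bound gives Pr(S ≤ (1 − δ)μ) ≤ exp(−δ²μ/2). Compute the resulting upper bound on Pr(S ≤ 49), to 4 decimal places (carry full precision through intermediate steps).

Write 49 = (1 − δ)μ, so δ = 1 − 49/67.592 = 0.2750621…
Then the exponent is δ²μ/2 = (μ − 49)²/(2μ) = 2.556978.
Bound = exp(−2.556978) = 0.07754.

0.0775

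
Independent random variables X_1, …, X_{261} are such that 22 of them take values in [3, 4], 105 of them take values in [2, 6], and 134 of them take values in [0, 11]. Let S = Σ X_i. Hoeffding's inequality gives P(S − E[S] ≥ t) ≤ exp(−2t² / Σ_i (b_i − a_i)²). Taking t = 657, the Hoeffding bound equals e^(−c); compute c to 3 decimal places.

48.186

Σ(b_i − a_i)² = 22·1² + 105·4² + 134·11² = 17916.
c = 2t² / 17916 = 2·657² / 17916 = 48.1859.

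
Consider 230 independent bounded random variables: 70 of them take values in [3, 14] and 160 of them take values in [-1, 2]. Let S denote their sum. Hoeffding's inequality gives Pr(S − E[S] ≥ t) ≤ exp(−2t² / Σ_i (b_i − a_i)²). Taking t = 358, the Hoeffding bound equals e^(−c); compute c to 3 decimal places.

25.866

Σ(b_i − a_i)² = 70·11² + 160·3² = 9910.
c = 2t² / 9910 = 2·358² / 9910 = 25.8656.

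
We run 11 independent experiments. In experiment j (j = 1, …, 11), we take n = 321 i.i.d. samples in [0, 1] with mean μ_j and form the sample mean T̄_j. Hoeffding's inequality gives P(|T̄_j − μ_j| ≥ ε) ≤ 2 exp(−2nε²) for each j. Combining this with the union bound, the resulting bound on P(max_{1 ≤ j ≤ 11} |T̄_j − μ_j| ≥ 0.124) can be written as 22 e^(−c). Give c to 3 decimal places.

Union bound over the 11 events: P(max_{1 ≤ j ≤ 11} |T̄_j − μ_j| ≥ 0.124) ≤ 11·2·exp(−2nε²) = 22 exp(−2·321·0.124²).
So c = 2·321·0.124² = 9.8714.

9.871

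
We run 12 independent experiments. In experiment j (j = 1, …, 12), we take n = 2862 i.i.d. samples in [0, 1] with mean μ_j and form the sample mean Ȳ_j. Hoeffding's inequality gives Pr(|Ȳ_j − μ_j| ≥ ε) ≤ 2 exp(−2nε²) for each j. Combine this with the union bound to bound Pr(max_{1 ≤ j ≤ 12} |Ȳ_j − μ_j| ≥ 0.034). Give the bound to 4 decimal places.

Per-experiment Hoeffding bound: 2·exp(−2·2862·0.034²) = 2·exp(−6.61694) = 0.002675.
Union bound over 12 events: 12·0.002675 = 0.03210.

0.0321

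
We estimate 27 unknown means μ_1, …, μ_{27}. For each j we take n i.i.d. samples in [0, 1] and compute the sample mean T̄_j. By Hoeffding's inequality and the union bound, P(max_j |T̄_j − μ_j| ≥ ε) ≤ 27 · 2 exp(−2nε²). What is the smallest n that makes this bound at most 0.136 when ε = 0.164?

Need 2·27·exp(−2nε²) ≤ 0.136, i.e. exp(−2nε²) ≤ 0.136/54.
So 2nε² ≥ ln(54/0.136) = 5.984084.
Hence n ≥ 5.984084/(2·0.164²) = 111.245.
The smallest integer n is 112.

112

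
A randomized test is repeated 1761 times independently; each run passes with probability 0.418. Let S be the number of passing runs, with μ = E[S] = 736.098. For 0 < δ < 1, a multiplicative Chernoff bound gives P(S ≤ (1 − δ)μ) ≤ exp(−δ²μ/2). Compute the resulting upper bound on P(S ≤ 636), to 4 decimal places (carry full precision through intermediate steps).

0.0011

Write 636 = (1 − δ)μ, so δ = 1 − 636/736.098 = 0.1359846…
Then the exponent is δ²μ/2 = (μ − 636)²/(2μ) = 6.805894.
Bound = exp(−6.805894) = 0.00111.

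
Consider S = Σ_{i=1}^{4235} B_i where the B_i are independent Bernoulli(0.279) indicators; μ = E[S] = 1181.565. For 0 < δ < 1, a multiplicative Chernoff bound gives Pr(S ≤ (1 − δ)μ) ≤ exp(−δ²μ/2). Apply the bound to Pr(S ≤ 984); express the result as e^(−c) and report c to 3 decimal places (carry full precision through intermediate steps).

Write 984 = (1 − δ)μ, so δ = 1 − 984/1181.565 = 0.1672062…
Then the exponent is δ²μ/2 = (μ − 984)²/(2μ) = 16.517047.

16.517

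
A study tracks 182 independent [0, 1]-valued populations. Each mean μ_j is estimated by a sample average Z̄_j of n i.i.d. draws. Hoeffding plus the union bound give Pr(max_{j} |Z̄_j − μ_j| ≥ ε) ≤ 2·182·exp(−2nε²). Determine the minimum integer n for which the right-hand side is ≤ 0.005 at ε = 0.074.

Need 2·182·exp(−2nε²) ≤ 0.005, i.e. exp(−2nε²) ≤ 0.005/364.
So 2nε² ≥ ln(364/0.005) = 11.195471.
Hence n ≥ 11.195471/(2·0.074²) = 1022.231.
The smallest integer n is 1023.

1023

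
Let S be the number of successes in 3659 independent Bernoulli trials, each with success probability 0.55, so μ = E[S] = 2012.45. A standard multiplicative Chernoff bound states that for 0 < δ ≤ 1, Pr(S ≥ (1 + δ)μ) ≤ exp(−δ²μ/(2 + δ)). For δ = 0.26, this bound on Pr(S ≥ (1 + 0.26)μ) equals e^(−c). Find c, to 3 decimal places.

60.195

c = δ²μ/(2 + δ) = 0.26²·2012.45/(2 + 0.26) = 60.1954.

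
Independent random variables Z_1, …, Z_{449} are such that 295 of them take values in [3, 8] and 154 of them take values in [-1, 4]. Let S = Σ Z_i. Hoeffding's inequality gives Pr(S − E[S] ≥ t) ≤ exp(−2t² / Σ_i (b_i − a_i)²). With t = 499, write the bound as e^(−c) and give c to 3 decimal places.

44.365

Σ(b_i − a_i)² = 295·5² + 154·5² = 11225.
c = 2t² / 11225 = 2·499² / 11225 = 44.3654.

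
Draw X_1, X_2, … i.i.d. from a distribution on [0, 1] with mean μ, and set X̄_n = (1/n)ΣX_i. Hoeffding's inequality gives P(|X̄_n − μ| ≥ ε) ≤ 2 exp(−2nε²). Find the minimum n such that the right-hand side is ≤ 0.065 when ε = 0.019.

4746

Require 2·exp(−2nε²) ≤ 0.065, i.e. 2nε² ≥ ln(2/0.065) = 3.426515.
So n ≥ 3.426515 / (2·0.019²) = 4745.866.
The smallest integer n is 4746.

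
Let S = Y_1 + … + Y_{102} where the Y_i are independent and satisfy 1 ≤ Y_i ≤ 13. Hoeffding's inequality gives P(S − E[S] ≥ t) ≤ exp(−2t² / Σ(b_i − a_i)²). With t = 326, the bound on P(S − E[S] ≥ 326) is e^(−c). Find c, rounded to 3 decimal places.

14.471

Σ(b_i − a_i)² = 102·(12)² = 14688.
c = 2t²/14688 = 2·326²/14688 = 14.4711.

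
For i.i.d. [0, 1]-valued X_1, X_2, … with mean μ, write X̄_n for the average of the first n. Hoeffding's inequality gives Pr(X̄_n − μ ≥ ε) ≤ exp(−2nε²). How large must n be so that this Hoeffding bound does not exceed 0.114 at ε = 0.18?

Require exp(−2nε²) ≤ 0.114, i.e. 2nε² ≥ ln(1/0.114) = 2.171557.
So n ≥ 2.171557 / (2·0.18²) = 33.512.
The smallest integer n is 34.

34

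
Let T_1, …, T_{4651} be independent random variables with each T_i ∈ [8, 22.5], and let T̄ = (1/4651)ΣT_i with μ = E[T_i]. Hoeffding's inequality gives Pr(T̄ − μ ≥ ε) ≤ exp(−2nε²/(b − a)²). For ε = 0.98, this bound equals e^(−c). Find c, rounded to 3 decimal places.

42.491

c = 2nε²/(b − a)² = 2·4651·0.98² / 14.5² = 42.4906.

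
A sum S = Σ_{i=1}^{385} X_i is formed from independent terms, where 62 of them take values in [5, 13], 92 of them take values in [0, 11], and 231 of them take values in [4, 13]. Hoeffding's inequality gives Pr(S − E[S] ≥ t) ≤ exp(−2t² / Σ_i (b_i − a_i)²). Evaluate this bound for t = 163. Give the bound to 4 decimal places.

0.2077

Σ(b_i − a_i)² = 62·8² + 92·11² + 231·9² = 33811.
Exponent = 2·163² / 33811 = 1.57162.
Bound = exp(−1.57162) = 0.20771.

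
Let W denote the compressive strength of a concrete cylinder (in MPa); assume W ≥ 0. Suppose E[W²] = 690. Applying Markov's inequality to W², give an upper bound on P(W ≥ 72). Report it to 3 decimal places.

0.133

Since W ≥ 0, the event {W ≥ 72} is the same as {W² ≥ 5184}.
Markov's inequality applied to W² gives P(W² ≥ 5184) ≤ E[W²]/5184 = 690/5184 = 0.1331.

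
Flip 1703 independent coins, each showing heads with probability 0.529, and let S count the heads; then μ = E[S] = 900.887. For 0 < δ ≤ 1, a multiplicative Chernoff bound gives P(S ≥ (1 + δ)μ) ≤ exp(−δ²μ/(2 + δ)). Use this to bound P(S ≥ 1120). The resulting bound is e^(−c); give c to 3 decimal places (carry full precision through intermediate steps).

Write 1120 = (1 + δ)μ, so δ = 1120/900.887 − 1 = 0.2432192…
Then the exponent is δ²μ/(2 + δ) = (1120 − μ)² / (μ·(2 + δ)) = 23.757146.

23.757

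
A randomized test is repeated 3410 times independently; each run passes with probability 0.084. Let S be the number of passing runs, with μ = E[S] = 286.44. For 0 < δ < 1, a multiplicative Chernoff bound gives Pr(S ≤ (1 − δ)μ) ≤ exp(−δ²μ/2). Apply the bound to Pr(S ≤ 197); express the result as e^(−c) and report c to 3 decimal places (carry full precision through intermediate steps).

13.964

Write 197 = (1 − δ)μ, so δ = 1 − 197/286.44 = 0.3122469…
Then the exponent is δ²μ/2 = (μ − 197)²/(2μ) = 13.963681.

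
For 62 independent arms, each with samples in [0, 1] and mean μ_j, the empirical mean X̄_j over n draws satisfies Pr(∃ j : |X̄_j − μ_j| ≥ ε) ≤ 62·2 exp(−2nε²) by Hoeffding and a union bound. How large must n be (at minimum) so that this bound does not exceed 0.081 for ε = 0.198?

Need 2·62·exp(−2nε²) ≤ 0.081, i.e. exp(−2nε²) ≤ 0.081/124.
So 2nε² ≥ ln(124/0.081) = 7.333588.
Hence n ≥ 7.333588/(2·0.198²) = 93.531.
The smallest integer n is 94.

94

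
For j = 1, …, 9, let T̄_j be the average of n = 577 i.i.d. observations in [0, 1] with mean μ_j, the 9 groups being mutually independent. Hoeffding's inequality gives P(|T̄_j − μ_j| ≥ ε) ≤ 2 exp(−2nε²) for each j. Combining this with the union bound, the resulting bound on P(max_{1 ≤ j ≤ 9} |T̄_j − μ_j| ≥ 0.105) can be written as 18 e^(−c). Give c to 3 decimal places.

Union bound over the 9 events: P(max_{1 ≤ j ≤ 9} |T̄_j − μ_j| ≥ 0.105) ≤ 9·2·exp(−2nε²) = 18 exp(−2·577·0.105²).
So c = 2·577·0.105² = 12.7228.

12.723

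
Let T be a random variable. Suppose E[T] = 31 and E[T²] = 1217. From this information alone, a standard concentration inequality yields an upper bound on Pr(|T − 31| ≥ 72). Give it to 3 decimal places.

0.049

The first two moments determine the variance, so Chebyshev's inequality is the sharpest standard bound available.
Var(T) = E[T²] − (E[T])² = 1217 − 961 = 256.
Chebyshev's inequality: Pr(|T − μ| ≥ t) ≤ Var(T)/t² = 256/5184 = 0.0494.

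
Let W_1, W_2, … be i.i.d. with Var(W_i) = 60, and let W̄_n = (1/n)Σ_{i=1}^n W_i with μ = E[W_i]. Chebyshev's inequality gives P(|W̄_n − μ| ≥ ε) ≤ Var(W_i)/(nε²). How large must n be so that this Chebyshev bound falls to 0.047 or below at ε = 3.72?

93

Require 60/(n·3.72²) ≤ 0.047, i.e. n ≥ 60/(0.047·3.72²) = 92.250.
The smallest integer n is 93.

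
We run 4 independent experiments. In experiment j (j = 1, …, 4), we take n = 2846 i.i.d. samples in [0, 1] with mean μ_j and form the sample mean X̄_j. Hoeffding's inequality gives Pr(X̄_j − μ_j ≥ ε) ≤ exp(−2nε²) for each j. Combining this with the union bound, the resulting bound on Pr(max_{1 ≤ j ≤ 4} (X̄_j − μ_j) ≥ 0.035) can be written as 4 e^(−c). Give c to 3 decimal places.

6.973

Union bound over the 4 events: Pr(max_{1 ≤ j ≤ 4} (X̄_j − μ_j) ≥ 0.035) ≤ 4·exp(−2nε²) = 4 exp(−2·2846·0.035²).
So c = 2·2846·0.035² = 6.9727.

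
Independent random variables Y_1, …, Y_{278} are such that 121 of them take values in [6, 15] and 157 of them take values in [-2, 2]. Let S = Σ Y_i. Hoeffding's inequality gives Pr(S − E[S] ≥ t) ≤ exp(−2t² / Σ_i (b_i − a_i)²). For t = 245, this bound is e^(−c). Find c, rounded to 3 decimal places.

9.750

Σ(b_i − a_i)² = 121·9² + 157·4² = 12313.
c = 2t² / 12313 = 2·245² / 12313 = 9.7499.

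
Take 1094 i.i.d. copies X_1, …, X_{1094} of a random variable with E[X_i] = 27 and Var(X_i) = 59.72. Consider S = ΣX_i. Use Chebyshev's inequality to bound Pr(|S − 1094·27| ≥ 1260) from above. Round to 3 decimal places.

0.041

Var(S) = n·Var(X_i) = 1094·59.72 = 65333.68.
Chebyshev: Pr(|S − 1094·27| ≥ 1260) ≤ Var(S)/1260² = 65333.68/1587600 = 0.0412.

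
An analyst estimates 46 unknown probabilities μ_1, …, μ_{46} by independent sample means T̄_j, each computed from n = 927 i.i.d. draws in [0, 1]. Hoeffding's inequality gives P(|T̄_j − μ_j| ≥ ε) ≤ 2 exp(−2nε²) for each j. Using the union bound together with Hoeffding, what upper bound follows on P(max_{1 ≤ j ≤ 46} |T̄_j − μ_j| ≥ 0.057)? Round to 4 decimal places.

Per-experiment Hoeffding bound: 2·exp(−2·927·0.057²) = 2·exp(−6.02365) = 0.0048417.
Union bound over 46 events: 46·0.0048417 = 0.22272.

0.2227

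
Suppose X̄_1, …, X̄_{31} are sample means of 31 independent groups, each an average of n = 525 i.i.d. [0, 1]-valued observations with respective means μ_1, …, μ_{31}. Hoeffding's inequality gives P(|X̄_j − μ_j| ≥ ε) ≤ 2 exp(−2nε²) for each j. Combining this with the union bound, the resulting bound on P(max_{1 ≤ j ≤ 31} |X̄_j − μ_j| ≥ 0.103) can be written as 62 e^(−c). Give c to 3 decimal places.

Union bound over the 31 events: P(max_{1 ≤ j ≤ 31} |X̄_j − μ_j| ≥ 0.103) ≤ 31·2·exp(−2nε²) = 62 exp(−2·525·0.103²).
So c = 2·525·0.103² = 11.1395.

11.139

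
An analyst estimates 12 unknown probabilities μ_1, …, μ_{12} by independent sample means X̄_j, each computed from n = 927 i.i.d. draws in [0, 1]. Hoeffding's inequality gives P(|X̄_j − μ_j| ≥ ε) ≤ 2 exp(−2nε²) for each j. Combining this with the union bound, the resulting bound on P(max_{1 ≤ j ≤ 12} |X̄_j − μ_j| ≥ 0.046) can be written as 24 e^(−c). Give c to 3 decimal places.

Union bound over the 12 events: P(max_{1 ≤ j ≤ 12} |X̄_j − μ_j| ≥ 0.046) ≤ 12·2·exp(−2nε²) = 24 exp(−2·927·0.046²).
So c = 2·927·0.046² = 3.9231.

3.923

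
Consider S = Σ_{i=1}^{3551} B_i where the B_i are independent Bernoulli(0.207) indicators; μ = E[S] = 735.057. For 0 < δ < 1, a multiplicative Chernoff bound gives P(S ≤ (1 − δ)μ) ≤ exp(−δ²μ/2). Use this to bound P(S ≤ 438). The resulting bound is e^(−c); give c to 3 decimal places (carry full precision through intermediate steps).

60.025

Write 438 = (1 − δ)μ, so δ = 1 − 438/735.057 = 0.4041278…
Then the exponent is δ²μ/2 = (μ − 438)²/(2μ) = 60.024502.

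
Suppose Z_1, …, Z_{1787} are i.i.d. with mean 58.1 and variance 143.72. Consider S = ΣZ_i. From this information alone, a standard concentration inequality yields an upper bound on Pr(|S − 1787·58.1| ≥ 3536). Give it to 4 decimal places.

0.0205

With mean and variance of each term known, Chebyshev's inequality bounds the deviation of the sum (or sample mean).
Var(S) = n·Var(Z_i) = 1787·143.72 = 256827.64.
Chebyshev: Pr(|S − 1787·58.1| ≥ 3536) ≤ Var(S)/3536² = 256827.64/12503296 = 0.0205.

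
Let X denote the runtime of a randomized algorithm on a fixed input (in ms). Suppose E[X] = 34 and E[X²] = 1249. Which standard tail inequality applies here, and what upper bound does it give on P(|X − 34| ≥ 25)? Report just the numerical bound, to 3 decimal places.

The first two moments determine the variance, so Chebyshev's inequality is the sharpest standard bound available.
Var(X) = E[X²] − (E[X])² = 1249 − 1156 = 93.
Chebyshev's inequality: P(|X − μ| ≥ t) ≤ Var(X)/t² = 93/625 = 0.1488.

0.149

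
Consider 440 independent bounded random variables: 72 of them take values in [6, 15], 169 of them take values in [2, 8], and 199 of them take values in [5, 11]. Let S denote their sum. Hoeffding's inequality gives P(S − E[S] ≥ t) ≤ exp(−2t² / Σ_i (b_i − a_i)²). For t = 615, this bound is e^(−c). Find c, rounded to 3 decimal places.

39.646

Σ(b_i − a_i)² = 72·9² + 169·6² + 199·6² = 19080.
c = 2t² / 19080 = 2·615² / 19080 = 39.6462.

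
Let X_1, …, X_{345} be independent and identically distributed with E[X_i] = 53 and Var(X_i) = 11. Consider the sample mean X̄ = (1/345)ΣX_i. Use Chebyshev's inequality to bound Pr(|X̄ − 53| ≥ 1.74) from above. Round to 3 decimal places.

Var(X̄) = Var(X_i)/n = 11/345 = 0.031884.
Chebyshev: Pr(|X̄ − 53| ≥ 1.74) ≤ Var(X̄)/(1.74)² = 11/(345·1.74²) = 0.0105.

0.011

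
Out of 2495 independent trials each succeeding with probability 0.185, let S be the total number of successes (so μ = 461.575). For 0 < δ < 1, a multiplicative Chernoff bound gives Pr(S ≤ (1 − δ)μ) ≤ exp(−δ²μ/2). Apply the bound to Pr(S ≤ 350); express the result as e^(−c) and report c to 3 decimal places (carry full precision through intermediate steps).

Write 350 = (1 − δ)μ, so δ = 1 − 350/461.575 = 0.2417267…
Then the exponent is δ²μ/2 = (μ − 350)²/(2μ) = 13.485328.

13.485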